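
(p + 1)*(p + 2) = p^2 + 3*p + 2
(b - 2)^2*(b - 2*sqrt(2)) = b^3 - 4*b^2 - 2*sqrt(2)*b^2 + 4*b + 8*sqrt(2)*b - 8*sqrt(2)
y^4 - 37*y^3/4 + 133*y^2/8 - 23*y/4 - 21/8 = (y - 7)*(y - 3/2)*(y - 1)*(y + 1/4)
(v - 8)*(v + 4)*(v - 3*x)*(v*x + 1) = v^4*x - 3*v^3*x^2 - 4*v^3*x + v^3 + 12*v^2*x^2 - 35*v^2*x - 4*v^2 + 96*v*x^2 + 12*v*x - 32*v + 96*x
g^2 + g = g*(g + 1)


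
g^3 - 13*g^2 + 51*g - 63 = (g - 7)*(g - 3)^2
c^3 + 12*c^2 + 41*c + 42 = (c + 2)*(c + 3)*(c + 7)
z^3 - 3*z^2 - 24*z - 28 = (z - 7)*(z + 2)^2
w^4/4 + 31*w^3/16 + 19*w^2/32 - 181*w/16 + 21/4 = (w/4 + 1)*(w - 7/4)*(w - 1/2)*(w + 6)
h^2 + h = h*(h + 1)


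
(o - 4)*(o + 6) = o^2 + 2*o - 24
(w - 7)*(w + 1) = w^2 - 6*w - 7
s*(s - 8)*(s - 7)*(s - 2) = s^4 - 17*s^3 + 86*s^2 - 112*s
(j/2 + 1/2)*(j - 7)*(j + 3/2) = j^3/2 - 9*j^2/4 - 8*j - 21/4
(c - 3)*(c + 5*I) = c^2 - 3*c + 5*I*c - 15*I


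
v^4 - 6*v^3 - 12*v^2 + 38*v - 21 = (v - 7)*(v - 1)^2*(v + 3)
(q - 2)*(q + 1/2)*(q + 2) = q^3 + q^2/2 - 4*q - 2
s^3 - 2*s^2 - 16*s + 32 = (s - 4)*(s - 2)*(s + 4)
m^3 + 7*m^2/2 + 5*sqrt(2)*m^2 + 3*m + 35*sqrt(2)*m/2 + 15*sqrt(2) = (m + 3/2)*(m + 2)*(m + 5*sqrt(2))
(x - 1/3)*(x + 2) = x^2 + 5*x/3 - 2/3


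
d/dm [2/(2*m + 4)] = -1/(m + 2)^2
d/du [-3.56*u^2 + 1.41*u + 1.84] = 1.41 - 7.12*u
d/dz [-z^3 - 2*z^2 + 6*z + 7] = -3*z^2 - 4*z + 6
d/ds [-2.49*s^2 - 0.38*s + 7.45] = -4.98*s - 0.38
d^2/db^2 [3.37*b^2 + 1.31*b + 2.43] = 6.74000000000000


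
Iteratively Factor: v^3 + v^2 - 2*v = (v + 2)*(v^2 - v) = v*(v + 2)*(v - 1)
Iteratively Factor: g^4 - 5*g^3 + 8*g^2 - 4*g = (g)*(g^3 - 5*g^2 + 8*g - 4) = g*(g - 2)*(g^2 - 3*g + 2) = g*(g - 2)*(g - 1)*(g - 2)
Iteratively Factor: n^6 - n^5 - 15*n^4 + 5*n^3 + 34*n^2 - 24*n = (n + 2)*(n^5 - 3*n^4 - 9*n^3 + 23*n^2 - 12*n) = (n + 2)*(n + 3)*(n^4 - 6*n^3 + 9*n^2 - 4*n) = n*(n + 2)*(n + 3)*(n^3 - 6*n^2 + 9*n - 4) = n*(n - 4)*(n + 2)*(n + 3)*(n^2 - 2*n + 1) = n*(n - 4)*(n - 1)*(n + 2)*(n + 3)*(n - 1)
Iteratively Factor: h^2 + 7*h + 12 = (h + 3)*(h + 4)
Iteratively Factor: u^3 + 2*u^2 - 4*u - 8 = (u + 2)*(u^2 - 4) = (u + 2)^2*(u - 2)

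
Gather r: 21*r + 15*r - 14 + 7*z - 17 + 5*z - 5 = 36*r + 12*z - 36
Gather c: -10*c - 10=-10*c - 10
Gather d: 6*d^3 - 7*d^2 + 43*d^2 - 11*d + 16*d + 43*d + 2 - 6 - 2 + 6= 6*d^3 + 36*d^2 + 48*d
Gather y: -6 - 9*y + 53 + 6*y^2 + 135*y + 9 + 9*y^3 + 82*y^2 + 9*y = 9*y^3 + 88*y^2 + 135*y + 56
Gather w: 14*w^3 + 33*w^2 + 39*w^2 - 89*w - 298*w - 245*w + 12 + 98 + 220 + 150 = 14*w^3 + 72*w^2 - 632*w + 480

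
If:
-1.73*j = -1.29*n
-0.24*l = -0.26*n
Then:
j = 0.745664739884393*n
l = 1.08333333333333*n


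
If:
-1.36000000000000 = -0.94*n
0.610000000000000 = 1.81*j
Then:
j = 0.34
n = 1.45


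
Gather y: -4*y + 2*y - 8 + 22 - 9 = 5 - 2*y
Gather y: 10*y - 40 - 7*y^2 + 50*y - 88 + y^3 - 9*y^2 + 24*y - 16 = y^3 - 16*y^2 + 84*y - 144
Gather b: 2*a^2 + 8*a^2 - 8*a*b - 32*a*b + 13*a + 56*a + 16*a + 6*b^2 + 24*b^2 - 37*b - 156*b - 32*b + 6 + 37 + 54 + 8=10*a^2 + 85*a + 30*b^2 + b*(-40*a - 225) + 105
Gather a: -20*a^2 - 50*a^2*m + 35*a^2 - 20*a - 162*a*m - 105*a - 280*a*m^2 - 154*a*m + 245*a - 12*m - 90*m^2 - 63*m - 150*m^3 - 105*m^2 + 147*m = a^2*(15 - 50*m) + a*(-280*m^2 - 316*m + 120) - 150*m^3 - 195*m^2 + 72*m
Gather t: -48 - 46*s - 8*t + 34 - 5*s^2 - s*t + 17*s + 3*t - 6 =-5*s^2 - 29*s + t*(-s - 5) - 20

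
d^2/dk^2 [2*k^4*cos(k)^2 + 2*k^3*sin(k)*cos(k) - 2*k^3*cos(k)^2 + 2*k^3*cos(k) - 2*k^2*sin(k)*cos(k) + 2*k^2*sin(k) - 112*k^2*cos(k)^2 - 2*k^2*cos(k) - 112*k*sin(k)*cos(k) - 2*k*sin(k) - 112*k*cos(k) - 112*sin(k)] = -4*k^4*cos(2*k) - 20*k^3*sin(2*k) - 2*k^3*cos(k) + 4*k^3*cos(2*k) - 14*k^2*sin(k) + 16*k^2*sin(2*k) + 2*k^2*cos(k) + 248*k^2*cos(2*k) + 12*k^2 + 10*k*sin(k) + 678*k*sin(2*k) + 132*k*cos(k) - 14*k*cos(2*k) - 6*k + 340*sin(k) - 2*sin(2*k) - 8*cos(k) - 336*cos(2*k) - 112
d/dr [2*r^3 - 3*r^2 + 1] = 6*r*(r - 1)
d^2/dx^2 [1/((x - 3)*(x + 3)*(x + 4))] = 2*(6*x^4 + 32*x^3 + 21*x^2 + 225)/(x^9 + 12*x^8 + 21*x^7 - 260*x^6 - 1053*x^5 + 1188*x^4 + 10935*x^3 + 6804*x^2 - 34992*x - 46656)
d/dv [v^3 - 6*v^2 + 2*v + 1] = 3*v^2 - 12*v + 2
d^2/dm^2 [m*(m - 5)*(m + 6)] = 6*m + 2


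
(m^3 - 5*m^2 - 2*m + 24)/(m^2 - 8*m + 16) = (m^2 - m - 6)/(m - 4)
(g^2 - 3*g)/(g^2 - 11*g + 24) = g/(g - 8)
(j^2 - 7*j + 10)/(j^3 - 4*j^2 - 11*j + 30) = 1/(j + 3)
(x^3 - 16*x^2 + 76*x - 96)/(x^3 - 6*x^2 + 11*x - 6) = (x^2 - 14*x + 48)/(x^2 - 4*x + 3)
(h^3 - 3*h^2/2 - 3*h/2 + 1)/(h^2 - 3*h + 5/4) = 2*(h^2 - h - 2)/(2*h - 5)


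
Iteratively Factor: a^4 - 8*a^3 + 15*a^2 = (a - 5)*(a^3 - 3*a^2) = a*(a - 5)*(a^2 - 3*a) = a^2*(a - 5)*(a - 3)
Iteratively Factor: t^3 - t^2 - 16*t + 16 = (t + 4)*(t^2 - 5*t + 4) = (t - 1)*(t + 4)*(t - 4)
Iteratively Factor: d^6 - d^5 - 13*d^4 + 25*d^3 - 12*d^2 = (d)*(d^5 - d^4 - 13*d^3 + 25*d^2 - 12*d) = d*(d + 4)*(d^4 - 5*d^3 + 7*d^2 - 3*d) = d^2*(d + 4)*(d^3 - 5*d^2 + 7*d - 3) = d^2*(d - 1)*(d + 4)*(d^2 - 4*d + 3) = d^2*(d - 3)*(d - 1)*(d + 4)*(d - 1)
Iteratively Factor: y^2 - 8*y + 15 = (y - 5)*(y - 3)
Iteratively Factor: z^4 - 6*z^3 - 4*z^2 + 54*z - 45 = (z + 3)*(z^3 - 9*z^2 + 23*z - 15) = (z - 5)*(z + 3)*(z^2 - 4*z + 3) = (z - 5)*(z - 1)*(z + 3)*(z - 3)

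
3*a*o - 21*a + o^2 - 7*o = (3*a + o)*(o - 7)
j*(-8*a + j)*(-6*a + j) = 48*a^2*j - 14*a*j^2 + j^3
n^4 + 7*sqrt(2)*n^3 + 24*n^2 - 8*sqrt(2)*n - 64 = (n - sqrt(2))*(n + 2*sqrt(2))^2*(n + 4*sqrt(2))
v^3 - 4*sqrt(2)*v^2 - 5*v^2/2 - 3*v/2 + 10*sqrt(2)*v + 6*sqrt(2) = (v - 3)*(v + 1/2)*(v - 4*sqrt(2))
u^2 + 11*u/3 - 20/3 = (u - 4/3)*(u + 5)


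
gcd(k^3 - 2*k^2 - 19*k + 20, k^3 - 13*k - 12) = 1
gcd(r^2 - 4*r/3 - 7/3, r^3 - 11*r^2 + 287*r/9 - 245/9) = r - 7/3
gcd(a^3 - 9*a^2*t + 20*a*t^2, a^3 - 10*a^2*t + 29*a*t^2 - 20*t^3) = a^2 - 9*a*t + 20*t^2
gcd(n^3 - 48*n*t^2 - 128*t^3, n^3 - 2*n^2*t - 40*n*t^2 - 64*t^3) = -n^2 + 4*n*t + 32*t^2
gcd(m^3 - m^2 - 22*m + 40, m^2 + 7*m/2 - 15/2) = m + 5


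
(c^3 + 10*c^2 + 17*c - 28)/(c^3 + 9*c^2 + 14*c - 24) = (c + 7)/(c + 6)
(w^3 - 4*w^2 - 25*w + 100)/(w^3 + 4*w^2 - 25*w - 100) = (w - 4)/(w + 4)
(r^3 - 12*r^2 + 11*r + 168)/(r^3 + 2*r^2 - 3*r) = (r^2 - 15*r + 56)/(r*(r - 1))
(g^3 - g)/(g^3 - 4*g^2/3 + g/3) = 3*(g + 1)/(3*g - 1)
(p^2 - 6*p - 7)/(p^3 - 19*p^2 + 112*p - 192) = (p^2 - 6*p - 7)/(p^3 - 19*p^2 + 112*p - 192)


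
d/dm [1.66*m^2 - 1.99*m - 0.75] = 3.32*m - 1.99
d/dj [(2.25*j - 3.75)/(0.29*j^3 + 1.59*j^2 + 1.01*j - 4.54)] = (-1.305*j^3 - 0.315*j^2 + 11.925*j - 6.4275)/(0.0841*j^6 + 0.9222*j^5 + 3.1139*j^4 + 0.5786*j^3 - 13.4171*j^2 - 9.1708*j + 20.6116)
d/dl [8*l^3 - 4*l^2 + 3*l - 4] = 24*l^2 - 8*l + 3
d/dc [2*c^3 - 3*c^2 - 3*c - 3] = 6*c^2 - 6*c - 3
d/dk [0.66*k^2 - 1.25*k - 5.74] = 1.32*k - 1.25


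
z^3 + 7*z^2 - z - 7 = (z - 1)*(z + 1)*(z + 7)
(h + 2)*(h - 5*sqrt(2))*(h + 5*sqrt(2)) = h^3 + 2*h^2 - 50*h - 100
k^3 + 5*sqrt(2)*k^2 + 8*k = k*(k + sqrt(2))*(k + 4*sqrt(2))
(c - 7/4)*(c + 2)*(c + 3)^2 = c^4 + 25*c^3/4 + 7*c^2 - 75*c/4 - 63/2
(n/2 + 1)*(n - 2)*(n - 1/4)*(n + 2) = n^4/2 + 7*n^3/8 - 9*n^2/4 - 7*n/2 + 1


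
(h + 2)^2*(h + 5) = h^3 + 9*h^2 + 24*h + 20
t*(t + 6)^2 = t^3 + 12*t^2 + 36*t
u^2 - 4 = (u - 2)*(u + 2)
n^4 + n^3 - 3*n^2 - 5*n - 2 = (n - 2)*(n + 1)^3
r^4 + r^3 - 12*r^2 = r^2*(r - 3)*(r + 4)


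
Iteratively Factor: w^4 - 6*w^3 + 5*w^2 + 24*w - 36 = (w - 3)*(w^3 - 3*w^2 - 4*w + 12) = (w - 3)*(w + 2)*(w^2 - 5*w + 6) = (w - 3)^2*(w + 2)*(w - 2)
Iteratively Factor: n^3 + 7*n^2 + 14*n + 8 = (n + 1)*(n^2 + 6*n + 8) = (n + 1)*(n + 2)*(n + 4)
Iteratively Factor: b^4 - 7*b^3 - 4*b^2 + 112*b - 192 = (b - 4)*(b^3 - 3*b^2 - 16*b + 48) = (b - 4)*(b - 3)*(b^2 - 16) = (b - 4)*(b - 3)*(b + 4)*(b - 4)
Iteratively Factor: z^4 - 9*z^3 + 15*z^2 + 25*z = (z)*(z^3 - 9*z^2 + 15*z + 25) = z*(z - 5)*(z^2 - 4*z - 5) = z*(z - 5)*(z + 1)*(z - 5)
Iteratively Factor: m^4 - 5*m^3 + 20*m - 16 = (m + 2)*(m^3 - 7*m^2 + 14*m - 8) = (m - 2)*(m + 2)*(m^2 - 5*m + 4) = (m - 2)*(m - 1)*(m + 2)*(m - 4)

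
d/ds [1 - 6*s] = -6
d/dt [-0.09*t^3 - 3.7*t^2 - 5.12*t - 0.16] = -0.27*t^2 - 7.4*t - 5.12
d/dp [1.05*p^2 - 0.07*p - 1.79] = 2.1*p - 0.07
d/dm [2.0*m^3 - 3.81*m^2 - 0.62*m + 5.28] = 6.0*m^2 - 7.62*m - 0.62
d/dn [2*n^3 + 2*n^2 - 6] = 2*n*(3*n + 2)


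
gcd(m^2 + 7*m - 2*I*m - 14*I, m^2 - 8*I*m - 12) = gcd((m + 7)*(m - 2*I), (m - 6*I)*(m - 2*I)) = m - 2*I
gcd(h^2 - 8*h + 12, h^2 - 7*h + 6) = h - 6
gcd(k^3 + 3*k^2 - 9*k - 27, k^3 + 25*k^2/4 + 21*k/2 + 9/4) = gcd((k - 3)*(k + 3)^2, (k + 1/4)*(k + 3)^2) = k^2 + 6*k + 9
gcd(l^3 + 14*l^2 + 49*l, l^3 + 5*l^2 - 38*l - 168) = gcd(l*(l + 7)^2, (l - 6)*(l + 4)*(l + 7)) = l + 7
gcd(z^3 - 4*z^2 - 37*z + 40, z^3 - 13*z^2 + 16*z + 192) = z - 8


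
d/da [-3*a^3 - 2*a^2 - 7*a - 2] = -9*a^2 - 4*a - 7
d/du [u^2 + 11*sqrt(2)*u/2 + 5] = 2*u + 11*sqrt(2)/2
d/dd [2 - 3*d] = -3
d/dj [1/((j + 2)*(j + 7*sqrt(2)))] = -(2*j + 2 + 7*sqrt(2))/((j + 2)^2*(j + 7*sqrt(2))^2)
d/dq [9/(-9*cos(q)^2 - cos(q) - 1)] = -9*(18*cos(q) + 1)*sin(q)/(9*cos(q)^2 + cos(q) + 1)^2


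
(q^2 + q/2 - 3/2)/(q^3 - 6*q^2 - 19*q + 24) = (q + 3/2)/(q^2 - 5*q - 24)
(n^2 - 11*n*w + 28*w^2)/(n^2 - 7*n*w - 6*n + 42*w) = (n - 4*w)/(n - 6)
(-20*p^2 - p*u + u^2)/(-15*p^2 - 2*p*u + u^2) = (4*p + u)/(3*p + u)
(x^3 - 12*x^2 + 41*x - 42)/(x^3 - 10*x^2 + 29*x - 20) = (x^3 - 12*x^2 + 41*x - 42)/(x^3 - 10*x^2 + 29*x - 20)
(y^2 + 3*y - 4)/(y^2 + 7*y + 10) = (y^2 + 3*y - 4)/(y^2 + 7*y + 10)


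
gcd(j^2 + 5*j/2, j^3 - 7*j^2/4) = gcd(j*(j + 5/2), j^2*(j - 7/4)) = j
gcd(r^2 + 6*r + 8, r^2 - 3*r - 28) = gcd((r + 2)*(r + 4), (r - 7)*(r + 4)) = r + 4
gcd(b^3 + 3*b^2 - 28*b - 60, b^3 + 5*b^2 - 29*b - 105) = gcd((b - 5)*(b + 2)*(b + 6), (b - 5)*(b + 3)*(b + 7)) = b - 5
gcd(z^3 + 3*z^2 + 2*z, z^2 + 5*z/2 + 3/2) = z + 1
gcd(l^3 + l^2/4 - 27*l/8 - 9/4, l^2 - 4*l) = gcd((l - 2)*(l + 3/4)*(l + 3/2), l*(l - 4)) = 1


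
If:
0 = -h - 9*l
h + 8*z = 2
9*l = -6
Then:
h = 6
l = -2/3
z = -1/2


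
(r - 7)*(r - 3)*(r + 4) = r^3 - 6*r^2 - 19*r + 84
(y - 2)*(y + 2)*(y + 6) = y^3 + 6*y^2 - 4*y - 24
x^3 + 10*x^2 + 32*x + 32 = (x + 2)*(x + 4)^2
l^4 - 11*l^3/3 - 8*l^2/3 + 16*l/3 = l*(l - 4)*(l - 1)*(l + 4/3)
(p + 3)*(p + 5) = p^2 + 8*p + 15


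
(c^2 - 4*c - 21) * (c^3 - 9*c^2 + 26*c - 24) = c^5 - 13*c^4 + 41*c^3 + 61*c^2 - 450*c + 504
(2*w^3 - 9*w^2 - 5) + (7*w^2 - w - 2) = 2*w^3 - 2*w^2 - w - 7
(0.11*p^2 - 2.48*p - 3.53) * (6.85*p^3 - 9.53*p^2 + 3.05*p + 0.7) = 0.7535*p^5 - 18.0363*p^4 - 0.210599999999999*p^3 + 26.1539*p^2 - 12.5025*p - 2.471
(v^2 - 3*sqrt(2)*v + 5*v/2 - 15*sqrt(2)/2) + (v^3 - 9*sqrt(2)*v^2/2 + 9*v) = v^3 - 9*sqrt(2)*v^2/2 + v^2 - 3*sqrt(2)*v + 23*v/2 - 15*sqrt(2)/2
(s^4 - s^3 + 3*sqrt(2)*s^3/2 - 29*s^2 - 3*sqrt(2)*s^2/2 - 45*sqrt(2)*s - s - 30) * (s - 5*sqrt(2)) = s^5 - 7*sqrt(2)*s^4/2 - s^4 - 44*s^3 + 7*sqrt(2)*s^3/2 + 14*s^2 + 100*sqrt(2)*s^2 + 5*sqrt(2)*s + 420*s + 150*sqrt(2)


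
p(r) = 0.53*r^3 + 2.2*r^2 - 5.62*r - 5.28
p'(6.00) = 78.02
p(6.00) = 154.68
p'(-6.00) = 25.22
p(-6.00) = -6.84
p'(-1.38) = -8.66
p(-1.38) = 5.27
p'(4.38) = 44.16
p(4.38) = 56.84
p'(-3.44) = -1.94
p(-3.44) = 18.51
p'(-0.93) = -8.34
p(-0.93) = 1.42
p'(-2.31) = -7.30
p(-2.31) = 12.91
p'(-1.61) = -8.58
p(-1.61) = 7.26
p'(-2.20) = -7.60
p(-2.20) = 12.09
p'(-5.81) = 22.49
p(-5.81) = -2.31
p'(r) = 1.59*r^2 + 4.4*r - 5.62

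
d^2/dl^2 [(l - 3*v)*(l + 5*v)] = 2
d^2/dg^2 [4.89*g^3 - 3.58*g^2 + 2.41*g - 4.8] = 29.34*g - 7.16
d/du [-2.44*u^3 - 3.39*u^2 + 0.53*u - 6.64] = -7.32*u^2 - 6.78*u + 0.53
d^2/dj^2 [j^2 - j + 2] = 2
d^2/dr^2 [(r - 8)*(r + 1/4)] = 2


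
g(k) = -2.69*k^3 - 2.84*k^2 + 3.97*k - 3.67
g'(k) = -8.07*k^2 - 5.68*k + 3.97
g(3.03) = -92.55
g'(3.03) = -87.33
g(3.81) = -178.54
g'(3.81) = -134.82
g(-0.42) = -5.64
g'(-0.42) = 4.93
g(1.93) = -25.93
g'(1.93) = -37.05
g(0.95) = -4.77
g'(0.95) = -8.71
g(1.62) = -16.13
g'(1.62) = -26.41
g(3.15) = -103.42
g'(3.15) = -94.00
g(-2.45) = 9.12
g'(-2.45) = -30.55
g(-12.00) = 4188.05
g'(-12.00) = -1089.95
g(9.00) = -2158.99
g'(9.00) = -700.82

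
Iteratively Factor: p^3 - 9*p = (p + 3)*(p^2 - 3*p) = p*(p + 3)*(p - 3)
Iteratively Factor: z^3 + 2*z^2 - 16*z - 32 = (z + 2)*(z^2 - 16) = (z + 2)*(z + 4)*(z - 4)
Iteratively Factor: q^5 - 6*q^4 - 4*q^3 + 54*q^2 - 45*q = (q - 3)*(q^4 - 3*q^3 - 13*q^2 + 15*q) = (q - 5)*(q - 3)*(q^3 + 2*q^2 - 3*q) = (q - 5)*(q - 3)*(q + 3)*(q^2 - q) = q*(q - 5)*(q - 3)*(q + 3)*(q - 1)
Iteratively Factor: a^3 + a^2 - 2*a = (a)*(a^2 + a - 2) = a*(a + 2)*(a - 1)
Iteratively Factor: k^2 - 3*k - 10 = (k - 5)*(k + 2)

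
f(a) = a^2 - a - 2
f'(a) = 2*a - 1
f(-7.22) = 57.35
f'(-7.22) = -15.44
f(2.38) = 1.28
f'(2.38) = 3.76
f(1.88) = -0.35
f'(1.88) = 2.76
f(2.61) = 2.20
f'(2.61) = 4.22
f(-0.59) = -1.06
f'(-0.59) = -2.18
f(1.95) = -0.15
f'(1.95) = 2.90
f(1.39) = -1.46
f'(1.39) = 1.78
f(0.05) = -2.05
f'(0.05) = -0.90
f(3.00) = 4.00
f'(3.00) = 5.00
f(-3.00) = 10.00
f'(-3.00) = -7.00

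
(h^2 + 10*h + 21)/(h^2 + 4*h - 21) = (h + 3)/(h - 3)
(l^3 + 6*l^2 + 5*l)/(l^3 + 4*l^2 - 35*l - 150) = l*(l + 1)/(l^2 - l - 30)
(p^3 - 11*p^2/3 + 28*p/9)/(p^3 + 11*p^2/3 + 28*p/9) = (9*p^2 - 33*p + 28)/(9*p^2 + 33*p + 28)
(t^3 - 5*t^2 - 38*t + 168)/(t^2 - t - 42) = t - 4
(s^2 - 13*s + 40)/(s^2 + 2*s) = (s^2 - 13*s + 40)/(s*(s + 2))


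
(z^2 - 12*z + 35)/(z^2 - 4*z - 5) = (z - 7)/(z + 1)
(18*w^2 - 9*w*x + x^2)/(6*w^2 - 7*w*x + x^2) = (-3*w + x)/(-w + x)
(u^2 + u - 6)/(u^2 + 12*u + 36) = (u^2 + u - 6)/(u^2 + 12*u + 36)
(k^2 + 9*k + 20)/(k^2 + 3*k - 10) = (k + 4)/(k - 2)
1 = 1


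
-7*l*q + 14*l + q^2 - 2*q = (-7*l + q)*(q - 2)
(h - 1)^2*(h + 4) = h^3 + 2*h^2 - 7*h + 4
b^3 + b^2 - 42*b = b*(b - 6)*(b + 7)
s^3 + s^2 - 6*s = s*(s - 2)*(s + 3)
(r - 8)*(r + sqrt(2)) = r^2 - 8*r + sqrt(2)*r - 8*sqrt(2)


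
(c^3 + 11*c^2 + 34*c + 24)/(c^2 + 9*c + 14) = (c^3 + 11*c^2 + 34*c + 24)/(c^2 + 9*c + 14)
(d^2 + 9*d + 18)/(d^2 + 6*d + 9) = (d + 6)/(d + 3)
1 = 1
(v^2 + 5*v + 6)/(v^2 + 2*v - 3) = (v + 2)/(v - 1)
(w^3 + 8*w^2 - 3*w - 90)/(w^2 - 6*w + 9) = (w^2 + 11*w + 30)/(w - 3)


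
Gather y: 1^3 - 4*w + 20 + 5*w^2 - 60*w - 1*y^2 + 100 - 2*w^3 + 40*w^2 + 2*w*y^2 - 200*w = -2*w^3 + 45*w^2 - 264*w + y^2*(2*w - 1) + 121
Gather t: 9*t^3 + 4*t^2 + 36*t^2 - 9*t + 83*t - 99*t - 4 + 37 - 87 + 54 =9*t^3 + 40*t^2 - 25*t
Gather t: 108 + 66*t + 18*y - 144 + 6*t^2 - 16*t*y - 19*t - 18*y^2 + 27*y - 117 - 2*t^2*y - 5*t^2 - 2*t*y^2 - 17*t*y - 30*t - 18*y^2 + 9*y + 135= t^2*(1 - 2*y) + t*(-2*y^2 - 33*y + 17) - 36*y^2 + 54*y - 18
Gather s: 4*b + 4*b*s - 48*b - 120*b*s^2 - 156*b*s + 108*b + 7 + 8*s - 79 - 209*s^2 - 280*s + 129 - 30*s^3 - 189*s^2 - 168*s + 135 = 64*b - 30*s^3 + s^2*(-120*b - 398) + s*(-152*b - 440) + 192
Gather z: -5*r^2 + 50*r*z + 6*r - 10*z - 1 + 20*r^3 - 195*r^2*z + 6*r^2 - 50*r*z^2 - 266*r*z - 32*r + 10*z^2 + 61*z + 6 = 20*r^3 + r^2 - 26*r + z^2*(10 - 50*r) + z*(-195*r^2 - 216*r + 51) + 5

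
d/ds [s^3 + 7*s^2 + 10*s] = 3*s^2 + 14*s + 10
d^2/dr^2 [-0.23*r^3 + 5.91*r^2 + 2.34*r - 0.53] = 11.82 - 1.38*r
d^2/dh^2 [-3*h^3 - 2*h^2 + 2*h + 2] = -18*h - 4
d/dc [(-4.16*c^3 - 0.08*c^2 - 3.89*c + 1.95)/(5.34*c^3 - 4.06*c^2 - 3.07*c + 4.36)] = (17.3168*c^4 + 67.0876*c^3 - 101.1996*c^2 + 15.1364*c - 10.9739)/(28.5156*c^6 - 43.3608*c^5 - 16.304*c^4 + 71.4932*c^3 - 25.9783*c^2 - 26.7704*c + 19.0096)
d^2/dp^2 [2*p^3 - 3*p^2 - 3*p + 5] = 12*p - 6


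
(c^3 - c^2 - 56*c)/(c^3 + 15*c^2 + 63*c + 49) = c*(c - 8)/(c^2 + 8*c + 7)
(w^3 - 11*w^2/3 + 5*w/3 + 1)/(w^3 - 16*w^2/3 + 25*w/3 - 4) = (3*w + 1)/(3*w - 4)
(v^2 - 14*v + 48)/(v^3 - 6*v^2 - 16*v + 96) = (v - 8)/(v^2 - 16)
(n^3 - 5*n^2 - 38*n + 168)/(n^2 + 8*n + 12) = (n^2 - 11*n + 28)/(n + 2)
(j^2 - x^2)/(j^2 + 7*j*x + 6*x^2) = (j - x)/(j + 6*x)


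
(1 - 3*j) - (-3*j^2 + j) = 3*j^2 - 4*j + 1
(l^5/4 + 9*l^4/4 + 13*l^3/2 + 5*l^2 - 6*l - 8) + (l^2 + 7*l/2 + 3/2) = l^5/4 + 9*l^4/4 + 13*l^3/2 + 6*l^2 - 5*l/2 - 13/2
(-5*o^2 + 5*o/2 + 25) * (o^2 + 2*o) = -5*o^4 - 15*o^3/2 + 30*o^2 + 50*o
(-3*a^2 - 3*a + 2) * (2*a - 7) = -6*a^3 + 15*a^2 + 25*a - 14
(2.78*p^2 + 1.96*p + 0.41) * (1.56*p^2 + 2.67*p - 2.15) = 4.3368*p^4 + 10.4802*p^3 - 0.1042*p^2 - 3.1193*p - 0.8815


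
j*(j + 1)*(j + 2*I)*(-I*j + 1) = -I*j^4 + 3*j^3 - I*j^3 + 3*j^2 + 2*I*j^2 + 2*I*j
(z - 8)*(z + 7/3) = z^2 - 17*z/3 - 56/3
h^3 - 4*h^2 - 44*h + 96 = (h - 8)*(h - 2)*(h + 6)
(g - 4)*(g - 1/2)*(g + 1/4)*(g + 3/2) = g^4 - 11*g^3/4 - 11*g^2/2 + 29*g/16 + 3/4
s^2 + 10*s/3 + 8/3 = (s + 4/3)*(s + 2)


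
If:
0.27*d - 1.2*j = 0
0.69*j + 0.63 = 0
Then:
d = -4.06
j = -0.91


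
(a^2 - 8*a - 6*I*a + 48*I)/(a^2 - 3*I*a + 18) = (a - 8)/(a + 3*I)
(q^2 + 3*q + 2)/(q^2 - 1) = (q + 2)/(q - 1)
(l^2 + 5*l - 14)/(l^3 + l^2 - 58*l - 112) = (l - 2)/(l^2 - 6*l - 16)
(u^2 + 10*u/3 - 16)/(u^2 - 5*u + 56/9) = 3*(u + 6)/(3*u - 7)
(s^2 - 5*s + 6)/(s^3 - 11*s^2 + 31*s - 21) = (s - 2)/(s^2 - 8*s + 7)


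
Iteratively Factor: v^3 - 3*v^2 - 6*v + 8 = (v - 1)*(v^2 - 2*v - 8) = (v - 1)*(v + 2)*(v - 4)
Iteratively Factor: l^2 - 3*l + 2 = (l - 2)*(l - 1)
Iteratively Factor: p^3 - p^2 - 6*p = (p)*(p^2 - p - 6) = p*(p - 3)*(p + 2)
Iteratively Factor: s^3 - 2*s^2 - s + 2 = (s - 1)*(s^2 - s - 2) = (s - 2)*(s - 1)*(s + 1)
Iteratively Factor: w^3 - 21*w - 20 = (w + 4)*(w^2 - 4*w - 5) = (w + 1)*(w + 4)*(w - 5)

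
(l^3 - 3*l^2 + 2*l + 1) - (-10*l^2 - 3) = l^3 + 7*l^2 + 2*l + 4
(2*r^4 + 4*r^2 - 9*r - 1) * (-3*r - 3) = -6*r^5 - 6*r^4 - 12*r^3 + 15*r^2 + 30*r + 3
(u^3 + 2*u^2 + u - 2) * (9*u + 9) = 9*u^4 + 27*u^3 + 27*u^2 - 9*u - 18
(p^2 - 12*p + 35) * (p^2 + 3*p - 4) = p^4 - 9*p^3 - 5*p^2 + 153*p - 140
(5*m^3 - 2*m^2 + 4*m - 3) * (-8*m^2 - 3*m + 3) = -40*m^5 + m^4 - 11*m^3 + 6*m^2 + 21*m - 9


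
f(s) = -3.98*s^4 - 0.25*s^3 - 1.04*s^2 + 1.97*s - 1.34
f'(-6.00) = 3426.17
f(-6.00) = -5154.68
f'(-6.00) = 3426.17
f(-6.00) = -5154.68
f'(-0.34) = 3.22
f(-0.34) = -2.17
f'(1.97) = -126.75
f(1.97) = -63.35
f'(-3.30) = 572.78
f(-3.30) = -482.18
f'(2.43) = -235.95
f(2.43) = -145.06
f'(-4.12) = 1111.17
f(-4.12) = -1156.38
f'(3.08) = -476.70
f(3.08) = -370.61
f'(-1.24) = 33.75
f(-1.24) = -14.31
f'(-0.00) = 1.97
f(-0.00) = -1.34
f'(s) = -15.92*s^3 - 0.75*s^2 - 2.08*s + 1.97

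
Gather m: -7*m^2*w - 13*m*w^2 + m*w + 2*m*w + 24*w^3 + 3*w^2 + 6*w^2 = -7*m^2*w + m*(-13*w^2 + 3*w) + 24*w^3 + 9*w^2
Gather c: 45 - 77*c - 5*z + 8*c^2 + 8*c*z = 8*c^2 + c*(8*z - 77) - 5*z + 45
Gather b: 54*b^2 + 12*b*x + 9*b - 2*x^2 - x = 54*b^2 + b*(12*x + 9) - 2*x^2 - x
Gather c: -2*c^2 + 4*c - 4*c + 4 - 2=2 - 2*c^2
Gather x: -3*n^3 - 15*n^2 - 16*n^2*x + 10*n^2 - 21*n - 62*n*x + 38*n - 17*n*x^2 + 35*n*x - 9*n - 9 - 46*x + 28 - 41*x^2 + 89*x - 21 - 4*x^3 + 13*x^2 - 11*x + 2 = -3*n^3 - 5*n^2 + 8*n - 4*x^3 + x^2*(-17*n - 28) + x*(-16*n^2 - 27*n + 32)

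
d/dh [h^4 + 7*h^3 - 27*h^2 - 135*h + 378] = 4*h^3 + 21*h^2 - 54*h - 135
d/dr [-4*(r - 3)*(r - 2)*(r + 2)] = -12*r^2 + 24*r + 16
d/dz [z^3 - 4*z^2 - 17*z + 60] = 3*z^2 - 8*z - 17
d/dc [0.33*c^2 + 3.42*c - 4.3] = 0.66*c + 3.42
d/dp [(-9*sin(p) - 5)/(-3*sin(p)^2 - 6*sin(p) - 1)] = 3*(-10*sin(p) + 9*cos(p)^2 - 16)*cos(p)/(3*sin(p)^2 + 6*sin(p) + 1)^2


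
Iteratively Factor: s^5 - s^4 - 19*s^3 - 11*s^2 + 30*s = (s + 3)*(s^4 - 4*s^3 - 7*s^2 + 10*s) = (s + 2)*(s + 3)*(s^3 - 6*s^2 + 5*s) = (s - 1)*(s + 2)*(s + 3)*(s^2 - 5*s) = s*(s - 1)*(s + 2)*(s + 3)*(s - 5)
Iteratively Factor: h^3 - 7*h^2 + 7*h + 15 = (h + 1)*(h^2 - 8*h + 15) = (h - 3)*(h + 1)*(h - 5)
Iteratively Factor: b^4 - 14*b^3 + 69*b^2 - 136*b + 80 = (b - 5)*(b^3 - 9*b^2 + 24*b - 16) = (b - 5)*(b - 4)*(b^2 - 5*b + 4) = (b - 5)*(b - 4)^2*(b - 1)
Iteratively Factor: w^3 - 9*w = (w + 3)*(w^2 - 3*w) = w*(w + 3)*(w - 3)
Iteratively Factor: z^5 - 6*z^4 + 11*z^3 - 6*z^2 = (z - 1)*(z^4 - 5*z^3 + 6*z^2) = z*(z - 1)*(z^3 - 5*z^2 + 6*z) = z*(z - 2)*(z - 1)*(z^2 - 3*z) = z*(z - 3)*(z - 2)*(z - 1)*(z)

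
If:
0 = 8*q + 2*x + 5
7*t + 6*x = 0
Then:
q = -x/4 - 5/8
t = -6*x/7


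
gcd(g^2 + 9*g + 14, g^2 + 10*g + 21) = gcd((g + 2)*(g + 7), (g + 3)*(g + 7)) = g + 7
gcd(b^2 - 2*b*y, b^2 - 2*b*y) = -b^2 + 2*b*y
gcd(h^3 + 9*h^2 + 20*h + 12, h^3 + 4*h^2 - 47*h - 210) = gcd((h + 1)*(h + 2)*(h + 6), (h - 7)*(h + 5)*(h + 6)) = h + 6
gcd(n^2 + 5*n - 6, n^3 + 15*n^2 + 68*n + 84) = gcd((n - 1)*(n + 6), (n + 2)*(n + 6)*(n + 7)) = n + 6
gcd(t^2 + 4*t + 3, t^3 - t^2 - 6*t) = 1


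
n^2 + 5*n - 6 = (n - 1)*(n + 6)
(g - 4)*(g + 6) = g^2 + 2*g - 24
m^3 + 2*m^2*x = m^2*(m + 2*x)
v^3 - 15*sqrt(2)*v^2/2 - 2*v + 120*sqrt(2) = (v - 6*sqrt(2))*(v - 4*sqrt(2))*(v + 5*sqrt(2)/2)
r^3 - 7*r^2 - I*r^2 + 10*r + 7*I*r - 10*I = (r - 5)*(r - 2)*(r - I)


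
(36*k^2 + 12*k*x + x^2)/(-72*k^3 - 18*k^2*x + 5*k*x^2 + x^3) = (6*k + x)/(-12*k^2 - k*x + x^2)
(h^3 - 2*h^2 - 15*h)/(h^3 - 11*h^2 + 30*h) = (h + 3)/(h - 6)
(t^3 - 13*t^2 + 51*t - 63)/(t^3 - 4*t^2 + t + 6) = (t^2 - 10*t + 21)/(t^2 - t - 2)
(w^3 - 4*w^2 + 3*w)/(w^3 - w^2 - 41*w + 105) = w*(w - 1)/(w^2 + 2*w - 35)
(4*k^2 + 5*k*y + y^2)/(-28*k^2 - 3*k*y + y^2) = (k + y)/(-7*k + y)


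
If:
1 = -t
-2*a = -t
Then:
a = -1/2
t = -1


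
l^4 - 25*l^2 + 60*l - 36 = (l - 3)*(l - 2)*(l - 1)*(l + 6)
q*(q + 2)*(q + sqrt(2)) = q^3 + sqrt(2)*q^2 + 2*q^2 + 2*sqrt(2)*q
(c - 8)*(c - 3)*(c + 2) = c^3 - 9*c^2 + 2*c + 48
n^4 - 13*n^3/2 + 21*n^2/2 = n^2*(n - 7/2)*(n - 3)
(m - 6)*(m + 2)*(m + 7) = m^3 + 3*m^2 - 40*m - 84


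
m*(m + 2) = m^2 + 2*m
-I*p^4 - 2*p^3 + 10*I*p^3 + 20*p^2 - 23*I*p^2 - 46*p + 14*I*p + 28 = (p - 7)*(p - 2)*(p - 2*I)*(-I*p + I)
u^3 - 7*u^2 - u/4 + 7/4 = (u - 7)*(u - 1/2)*(u + 1/2)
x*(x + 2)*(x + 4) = x^3 + 6*x^2 + 8*x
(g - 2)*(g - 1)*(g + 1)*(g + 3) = g^4 + g^3 - 7*g^2 - g + 6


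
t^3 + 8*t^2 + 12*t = t*(t + 2)*(t + 6)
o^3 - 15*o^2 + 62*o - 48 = (o - 8)*(o - 6)*(o - 1)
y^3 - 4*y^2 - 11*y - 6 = (y - 6)*(y + 1)^2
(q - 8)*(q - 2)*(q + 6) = q^3 - 4*q^2 - 44*q + 96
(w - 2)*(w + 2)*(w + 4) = w^3 + 4*w^2 - 4*w - 16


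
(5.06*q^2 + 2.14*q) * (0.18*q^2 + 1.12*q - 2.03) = 0.9108*q^4 + 6.0524*q^3 - 7.875*q^2 - 4.3442*q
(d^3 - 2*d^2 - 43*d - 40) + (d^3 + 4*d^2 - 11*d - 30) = 2*d^3 + 2*d^2 - 54*d - 70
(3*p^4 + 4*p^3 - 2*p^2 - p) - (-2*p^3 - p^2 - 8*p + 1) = 3*p^4 + 6*p^3 - p^2 + 7*p - 1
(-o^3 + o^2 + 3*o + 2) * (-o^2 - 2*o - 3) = o^5 + o^4 - 2*o^3 - 11*o^2 - 13*o - 6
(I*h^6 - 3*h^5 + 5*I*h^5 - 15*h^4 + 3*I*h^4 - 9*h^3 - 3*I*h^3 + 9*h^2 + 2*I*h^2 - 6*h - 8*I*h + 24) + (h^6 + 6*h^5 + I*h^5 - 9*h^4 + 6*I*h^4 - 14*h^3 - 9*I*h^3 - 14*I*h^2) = h^6 + I*h^6 + 3*h^5 + 6*I*h^5 - 24*h^4 + 9*I*h^4 - 23*h^3 - 12*I*h^3 + 9*h^2 - 12*I*h^2 - 6*h - 8*I*h + 24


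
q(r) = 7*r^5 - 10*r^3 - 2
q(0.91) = -5.17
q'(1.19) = 27.70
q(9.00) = 406051.00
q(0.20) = -2.08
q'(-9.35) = 264871.60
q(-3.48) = -3153.24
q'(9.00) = 227205.00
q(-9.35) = -492042.29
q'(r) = 35*r^4 - 30*r^2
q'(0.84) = -3.74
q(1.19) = -2.15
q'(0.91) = -0.84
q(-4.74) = -15686.07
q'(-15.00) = 1765125.00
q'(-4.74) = 16993.73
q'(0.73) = -6.05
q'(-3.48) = 4769.85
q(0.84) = -5.00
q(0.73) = -4.44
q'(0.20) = -1.14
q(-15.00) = -5281877.00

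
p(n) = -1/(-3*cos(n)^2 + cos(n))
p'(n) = -(-6*sin(n)*cos(n) + sin(n))/(-3*cos(n)^2 + cos(n))^2 = (-sin(n)/cos(n)^2 + 6*tan(n))/(3*cos(n) - 1)^2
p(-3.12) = 0.25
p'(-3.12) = 0.01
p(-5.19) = 5.74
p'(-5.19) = 51.45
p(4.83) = -13.15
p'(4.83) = 50.84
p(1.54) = -35.78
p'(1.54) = -1043.31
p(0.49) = 0.69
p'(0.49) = 0.96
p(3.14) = 0.25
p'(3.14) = -0.00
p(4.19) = 0.80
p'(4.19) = 2.23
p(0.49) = 0.69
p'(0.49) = 0.96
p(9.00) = 0.29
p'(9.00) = -0.23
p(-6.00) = 0.55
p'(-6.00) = 0.41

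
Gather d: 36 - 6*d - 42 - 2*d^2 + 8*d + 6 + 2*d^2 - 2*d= 0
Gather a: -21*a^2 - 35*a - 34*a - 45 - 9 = -21*a^2 - 69*a - 54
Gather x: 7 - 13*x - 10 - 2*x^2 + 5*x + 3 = -2*x^2 - 8*x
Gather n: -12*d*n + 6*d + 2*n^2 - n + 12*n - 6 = 6*d + 2*n^2 + n*(11 - 12*d) - 6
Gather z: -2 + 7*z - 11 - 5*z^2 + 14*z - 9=-5*z^2 + 21*z - 22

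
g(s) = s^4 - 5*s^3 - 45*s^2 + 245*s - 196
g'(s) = 4*s^3 - 15*s^2 - 90*s + 245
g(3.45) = 49.99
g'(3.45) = -79.78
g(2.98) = 81.03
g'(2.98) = -50.55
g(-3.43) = -1225.59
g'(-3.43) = 215.81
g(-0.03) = -203.39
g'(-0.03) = 247.69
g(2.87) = 86.14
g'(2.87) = -42.29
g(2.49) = 96.30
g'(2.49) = -10.35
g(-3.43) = -1225.59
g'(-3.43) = 215.81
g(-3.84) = -1299.80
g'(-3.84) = 142.92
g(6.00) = -130.00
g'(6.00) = 29.00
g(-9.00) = 4160.00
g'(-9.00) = -3076.00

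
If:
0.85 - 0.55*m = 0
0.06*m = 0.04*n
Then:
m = 1.55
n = 2.32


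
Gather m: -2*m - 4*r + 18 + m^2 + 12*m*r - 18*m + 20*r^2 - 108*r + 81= m^2 + m*(12*r - 20) + 20*r^2 - 112*r + 99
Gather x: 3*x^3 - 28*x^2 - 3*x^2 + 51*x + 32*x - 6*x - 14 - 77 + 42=3*x^3 - 31*x^2 + 77*x - 49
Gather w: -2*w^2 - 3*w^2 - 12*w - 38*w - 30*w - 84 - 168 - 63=-5*w^2 - 80*w - 315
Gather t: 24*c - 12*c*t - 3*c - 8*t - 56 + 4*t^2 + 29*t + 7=21*c + 4*t^2 + t*(21 - 12*c) - 49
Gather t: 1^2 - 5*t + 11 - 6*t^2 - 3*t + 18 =-6*t^2 - 8*t + 30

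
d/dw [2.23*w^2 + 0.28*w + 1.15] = 4.46*w + 0.28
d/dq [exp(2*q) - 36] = 2*exp(2*q)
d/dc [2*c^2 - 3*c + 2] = 4*c - 3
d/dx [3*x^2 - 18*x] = 6*x - 18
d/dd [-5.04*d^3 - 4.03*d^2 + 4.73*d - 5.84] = -15.12*d^2 - 8.06*d + 4.73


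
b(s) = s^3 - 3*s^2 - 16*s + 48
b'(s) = 3*s^2 - 6*s - 16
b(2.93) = 0.52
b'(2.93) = -7.83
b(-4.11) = -6.34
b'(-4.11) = 59.34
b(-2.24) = 57.55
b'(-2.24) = 12.49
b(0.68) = 36.05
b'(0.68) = -18.69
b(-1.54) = 61.87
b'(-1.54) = 0.35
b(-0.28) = 52.22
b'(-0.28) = -14.08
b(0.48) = 39.74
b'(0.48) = -18.19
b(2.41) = 6.01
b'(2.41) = -13.04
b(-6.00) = -180.00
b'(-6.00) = 128.00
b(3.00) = 0.00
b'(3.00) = -7.00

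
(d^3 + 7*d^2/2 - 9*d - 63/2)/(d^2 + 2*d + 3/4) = 2*(2*d^3 + 7*d^2 - 18*d - 63)/(4*d^2 + 8*d + 3)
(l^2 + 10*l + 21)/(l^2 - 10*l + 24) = (l^2 + 10*l + 21)/(l^2 - 10*l + 24)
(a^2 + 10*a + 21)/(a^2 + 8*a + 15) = (a + 7)/(a + 5)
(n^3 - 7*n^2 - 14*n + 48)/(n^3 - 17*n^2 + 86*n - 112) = (n + 3)/(n - 7)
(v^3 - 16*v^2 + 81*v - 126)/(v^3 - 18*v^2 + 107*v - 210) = (v - 3)/(v - 5)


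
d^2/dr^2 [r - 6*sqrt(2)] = 0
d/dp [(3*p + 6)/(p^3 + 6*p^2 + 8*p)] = 6*(-p - 2)/(p^2*(p^2 + 8*p + 16))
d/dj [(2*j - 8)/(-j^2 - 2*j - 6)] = 2*(-j^2 - 2*j + 2*(j - 4)*(j + 1) - 6)/(j^2 + 2*j + 6)^2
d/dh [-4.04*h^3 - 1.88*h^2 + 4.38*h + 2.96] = -12.12*h^2 - 3.76*h + 4.38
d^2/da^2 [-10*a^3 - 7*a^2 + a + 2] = -60*a - 14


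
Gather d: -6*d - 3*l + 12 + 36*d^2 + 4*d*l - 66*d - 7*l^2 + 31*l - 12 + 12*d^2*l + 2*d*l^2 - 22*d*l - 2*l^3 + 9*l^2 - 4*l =d^2*(12*l + 36) + d*(2*l^2 - 18*l - 72) - 2*l^3 + 2*l^2 + 24*l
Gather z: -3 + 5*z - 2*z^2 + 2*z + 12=-2*z^2 + 7*z + 9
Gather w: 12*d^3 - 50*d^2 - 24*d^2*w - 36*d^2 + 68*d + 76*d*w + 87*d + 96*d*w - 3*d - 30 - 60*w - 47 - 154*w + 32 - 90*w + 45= 12*d^3 - 86*d^2 + 152*d + w*(-24*d^2 + 172*d - 304)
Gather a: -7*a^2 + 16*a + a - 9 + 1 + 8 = -7*a^2 + 17*a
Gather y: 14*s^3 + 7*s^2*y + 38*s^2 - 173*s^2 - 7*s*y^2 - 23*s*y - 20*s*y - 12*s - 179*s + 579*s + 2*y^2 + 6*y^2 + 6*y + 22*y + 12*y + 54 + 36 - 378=14*s^3 - 135*s^2 + 388*s + y^2*(8 - 7*s) + y*(7*s^2 - 43*s + 40) - 288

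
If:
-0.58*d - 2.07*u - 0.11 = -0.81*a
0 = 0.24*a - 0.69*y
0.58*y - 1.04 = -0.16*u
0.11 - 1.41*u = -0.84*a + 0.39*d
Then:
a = -0.21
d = -24.62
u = 6.76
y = -0.07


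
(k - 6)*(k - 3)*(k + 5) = k^3 - 4*k^2 - 27*k + 90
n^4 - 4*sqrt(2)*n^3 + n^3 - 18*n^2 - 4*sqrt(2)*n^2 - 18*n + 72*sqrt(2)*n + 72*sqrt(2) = (n + 1)*(n - 4*sqrt(2))*(n - 3*sqrt(2))*(n + 3*sqrt(2))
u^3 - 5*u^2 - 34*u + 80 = (u - 8)*(u - 2)*(u + 5)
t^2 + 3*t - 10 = (t - 2)*(t + 5)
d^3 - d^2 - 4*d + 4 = (d - 2)*(d - 1)*(d + 2)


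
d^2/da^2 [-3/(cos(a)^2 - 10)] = 6*(2*sin(a)^4 - 21*sin(a)^2 + 9)/(cos(a)^2 - 10)^3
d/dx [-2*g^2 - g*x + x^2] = -g + 2*x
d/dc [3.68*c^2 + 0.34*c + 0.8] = 7.36*c + 0.34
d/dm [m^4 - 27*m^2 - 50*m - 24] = 4*m^3 - 54*m - 50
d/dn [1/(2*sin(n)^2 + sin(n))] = -(4/tan(n) + cos(n)/sin(n)^2)/(2*sin(n) + 1)^2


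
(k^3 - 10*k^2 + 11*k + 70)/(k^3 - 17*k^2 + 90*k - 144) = (k^3 - 10*k^2 + 11*k + 70)/(k^3 - 17*k^2 + 90*k - 144)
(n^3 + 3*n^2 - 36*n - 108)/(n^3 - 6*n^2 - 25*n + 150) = (n^2 + 9*n + 18)/(n^2 - 25)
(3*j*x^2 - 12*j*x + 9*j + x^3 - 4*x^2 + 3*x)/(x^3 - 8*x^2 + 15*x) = (3*j*x - 3*j + x^2 - x)/(x*(x - 5))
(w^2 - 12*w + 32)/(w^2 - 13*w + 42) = (w^2 - 12*w + 32)/(w^2 - 13*w + 42)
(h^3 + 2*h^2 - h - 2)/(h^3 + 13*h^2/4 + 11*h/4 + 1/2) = 4*(h - 1)/(4*h + 1)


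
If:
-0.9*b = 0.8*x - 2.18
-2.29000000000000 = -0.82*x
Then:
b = -0.06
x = 2.79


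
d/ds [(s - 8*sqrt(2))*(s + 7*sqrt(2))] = 2*s - sqrt(2)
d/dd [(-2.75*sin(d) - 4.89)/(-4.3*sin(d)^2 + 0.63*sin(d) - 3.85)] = (-11.825*sin(d)^2 - 42.054*sin(d) + 13.6682)*cos(d)/(18.49*sin(d)^4 - 5.418*sin(d)^3 + 33.5069*sin(d)^2 - 4.851*sin(d) + 14.8225)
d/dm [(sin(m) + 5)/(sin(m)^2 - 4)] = (-10*sin(m) + cos(m)^2 - 5)*cos(m)/(sin(m)^2 - 4)^2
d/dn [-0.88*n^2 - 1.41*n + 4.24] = -1.76*n - 1.41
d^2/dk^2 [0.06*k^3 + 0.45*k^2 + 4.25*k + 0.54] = 0.36*k + 0.9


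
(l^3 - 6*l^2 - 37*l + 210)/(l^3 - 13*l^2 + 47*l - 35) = (l + 6)/(l - 1)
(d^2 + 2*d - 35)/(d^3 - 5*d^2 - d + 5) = (d + 7)/(d^2 - 1)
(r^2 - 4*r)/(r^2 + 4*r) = (r - 4)/(r + 4)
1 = 1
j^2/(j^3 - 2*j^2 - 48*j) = j/(j^2 - 2*j - 48)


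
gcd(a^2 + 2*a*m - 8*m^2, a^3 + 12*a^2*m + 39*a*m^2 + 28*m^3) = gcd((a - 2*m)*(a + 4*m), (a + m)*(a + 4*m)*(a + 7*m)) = a + 4*m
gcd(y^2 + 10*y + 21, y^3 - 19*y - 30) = y + 3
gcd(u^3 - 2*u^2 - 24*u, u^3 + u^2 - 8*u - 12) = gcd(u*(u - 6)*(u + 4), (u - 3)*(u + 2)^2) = 1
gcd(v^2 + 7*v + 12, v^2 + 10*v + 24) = v + 4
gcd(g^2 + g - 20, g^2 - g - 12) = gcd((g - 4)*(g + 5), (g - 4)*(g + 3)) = g - 4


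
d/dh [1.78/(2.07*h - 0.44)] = -3.6846/(2.07*h - 0.44)^2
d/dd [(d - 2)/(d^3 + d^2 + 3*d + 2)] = (d^3 + d^2 + 3*d - (d - 2)*(3*d^2 + 2*d + 3) + 2)/(d^3 + d^2 + 3*d + 2)^2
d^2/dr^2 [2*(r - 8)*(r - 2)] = 4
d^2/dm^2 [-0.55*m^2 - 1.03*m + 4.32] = -1.10000000000000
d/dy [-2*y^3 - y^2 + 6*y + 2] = -6*y^2 - 2*y + 6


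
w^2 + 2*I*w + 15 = (w - 3*I)*(w + 5*I)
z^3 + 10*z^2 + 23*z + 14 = (z + 1)*(z + 2)*(z + 7)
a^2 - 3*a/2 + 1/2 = (a - 1)*(a - 1/2)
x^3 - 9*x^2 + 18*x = x*(x - 6)*(x - 3)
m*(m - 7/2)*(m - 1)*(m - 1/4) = m^4 - 19*m^3/4 + 37*m^2/8 - 7*m/8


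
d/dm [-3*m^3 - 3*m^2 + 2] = 3*m*(-3*m - 2)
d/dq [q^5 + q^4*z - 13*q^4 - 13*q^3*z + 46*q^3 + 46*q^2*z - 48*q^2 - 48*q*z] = 5*q^4 + 4*q^3*z - 52*q^3 - 39*q^2*z + 138*q^2 + 92*q*z - 96*q - 48*z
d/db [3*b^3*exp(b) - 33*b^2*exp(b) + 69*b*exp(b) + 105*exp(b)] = 3*(b^3 - 8*b^2 + b + 58)*exp(b)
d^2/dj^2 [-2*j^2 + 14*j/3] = -4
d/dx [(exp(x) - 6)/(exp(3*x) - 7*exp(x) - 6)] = (-(exp(x) - 6)*(3*exp(2*x) - 7) + exp(3*x) - 7*exp(x) - 6)*exp(x)/(-exp(3*x) + 7*exp(x) + 6)^2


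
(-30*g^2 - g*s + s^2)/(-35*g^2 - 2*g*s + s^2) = (-6*g + s)/(-7*g + s)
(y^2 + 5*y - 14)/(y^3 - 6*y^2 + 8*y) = (y + 7)/(y*(y - 4))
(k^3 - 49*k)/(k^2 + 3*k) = (k^2 - 49)/(k + 3)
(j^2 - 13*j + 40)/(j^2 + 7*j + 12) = (j^2 - 13*j + 40)/(j^2 + 7*j + 12)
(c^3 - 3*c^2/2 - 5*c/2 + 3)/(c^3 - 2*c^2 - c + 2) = (c + 3/2)/(c + 1)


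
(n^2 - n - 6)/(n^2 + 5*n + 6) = (n - 3)/(n + 3)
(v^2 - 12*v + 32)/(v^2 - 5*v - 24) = (v - 4)/(v + 3)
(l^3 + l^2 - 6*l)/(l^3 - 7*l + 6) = l/(l - 1)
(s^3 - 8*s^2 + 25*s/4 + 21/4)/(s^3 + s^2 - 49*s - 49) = (s^2 - s - 3/4)/(s^2 + 8*s + 7)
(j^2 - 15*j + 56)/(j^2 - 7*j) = (j - 8)/j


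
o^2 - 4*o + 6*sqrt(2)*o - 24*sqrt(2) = (o - 4)*(o + 6*sqrt(2))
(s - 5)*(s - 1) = s^2 - 6*s + 5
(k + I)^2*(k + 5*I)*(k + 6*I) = k^4 + 13*I*k^3 - 53*k^2 - 71*I*k + 30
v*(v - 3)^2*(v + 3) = v^4 - 3*v^3 - 9*v^2 + 27*v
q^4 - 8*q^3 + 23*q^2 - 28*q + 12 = (q - 3)*(q - 2)^2*(q - 1)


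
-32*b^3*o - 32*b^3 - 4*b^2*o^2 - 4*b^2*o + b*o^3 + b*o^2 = (-8*b + o)*(4*b + o)*(b*o + b)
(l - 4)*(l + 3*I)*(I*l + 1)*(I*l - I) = -l^4 + 5*l^3 - 2*I*l^3 - 7*l^2 + 10*I*l^2 + 15*l - 8*I*l - 12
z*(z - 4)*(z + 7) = z^3 + 3*z^2 - 28*z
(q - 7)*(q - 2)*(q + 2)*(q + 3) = q^4 - 4*q^3 - 25*q^2 + 16*q + 84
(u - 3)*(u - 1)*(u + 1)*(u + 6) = u^4 + 3*u^3 - 19*u^2 - 3*u + 18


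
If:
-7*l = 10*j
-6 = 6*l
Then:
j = 7/10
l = -1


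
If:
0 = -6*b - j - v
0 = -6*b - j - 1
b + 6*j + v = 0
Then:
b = -1/7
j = -1/7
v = 1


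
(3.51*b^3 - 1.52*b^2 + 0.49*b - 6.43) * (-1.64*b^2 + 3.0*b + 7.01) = -5.7564*b^5 + 13.0228*b^4 + 19.2415*b^3 + 1.36*b^2 - 15.8551*b - 45.0743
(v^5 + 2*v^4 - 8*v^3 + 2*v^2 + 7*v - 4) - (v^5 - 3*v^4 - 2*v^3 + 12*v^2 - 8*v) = 5*v^4 - 6*v^3 - 10*v^2 + 15*v - 4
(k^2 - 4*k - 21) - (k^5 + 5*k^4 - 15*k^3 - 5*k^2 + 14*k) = -k^5 - 5*k^4 + 15*k^3 + 6*k^2 - 18*k - 21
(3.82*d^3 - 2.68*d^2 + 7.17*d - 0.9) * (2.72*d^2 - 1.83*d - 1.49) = 10.3904*d^5 - 14.2802*d^4 + 18.715*d^3 - 11.5759*d^2 - 9.0363*d + 1.341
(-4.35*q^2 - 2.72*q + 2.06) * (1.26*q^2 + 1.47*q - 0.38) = -5.481*q^4 - 9.8217*q^3 + 0.2502*q^2 + 4.0618*q - 0.7828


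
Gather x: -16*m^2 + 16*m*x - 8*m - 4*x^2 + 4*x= -16*m^2 - 8*m - 4*x^2 + x*(16*m + 4)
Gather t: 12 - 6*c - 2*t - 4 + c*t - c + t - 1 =-7*c + t*(c - 1) + 7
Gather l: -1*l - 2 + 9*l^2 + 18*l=9*l^2 + 17*l - 2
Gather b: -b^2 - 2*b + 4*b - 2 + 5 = -b^2 + 2*b + 3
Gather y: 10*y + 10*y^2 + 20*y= 10*y^2 + 30*y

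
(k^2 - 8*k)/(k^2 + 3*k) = (k - 8)/(k + 3)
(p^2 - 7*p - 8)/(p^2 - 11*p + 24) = (p + 1)/(p - 3)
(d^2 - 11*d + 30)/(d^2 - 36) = (d - 5)/(d + 6)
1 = 1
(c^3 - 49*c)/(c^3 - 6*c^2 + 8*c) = (c^2 - 49)/(c^2 - 6*c + 8)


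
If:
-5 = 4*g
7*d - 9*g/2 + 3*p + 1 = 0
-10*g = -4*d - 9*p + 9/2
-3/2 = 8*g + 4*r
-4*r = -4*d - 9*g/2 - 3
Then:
No Solution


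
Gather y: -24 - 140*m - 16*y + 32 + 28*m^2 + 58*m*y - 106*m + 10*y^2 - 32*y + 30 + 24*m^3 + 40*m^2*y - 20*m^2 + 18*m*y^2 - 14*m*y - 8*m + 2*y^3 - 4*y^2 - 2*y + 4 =24*m^3 + 8*m^2 - 254*m + 2*y^3 + y^2*(18*m + 6) + y*(40*m^2 + 44*m - 50) + 42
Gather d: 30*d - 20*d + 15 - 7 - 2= 10*d + 6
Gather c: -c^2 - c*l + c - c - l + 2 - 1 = -c^2 - c*l - l + 1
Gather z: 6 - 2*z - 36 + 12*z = 10*z - 30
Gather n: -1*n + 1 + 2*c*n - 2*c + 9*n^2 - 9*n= -2*c + 9*n^2 + n*(2*c - 10) + 1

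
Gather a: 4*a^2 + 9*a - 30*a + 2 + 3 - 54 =4*a^2 - 21*a - 49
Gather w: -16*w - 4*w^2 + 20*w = -4*w^2 + 4*w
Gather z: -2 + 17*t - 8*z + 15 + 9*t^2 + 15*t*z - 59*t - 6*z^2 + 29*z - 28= 9*t^2 - 42*t - 6*z^2 + z*(15*t + 21) - 15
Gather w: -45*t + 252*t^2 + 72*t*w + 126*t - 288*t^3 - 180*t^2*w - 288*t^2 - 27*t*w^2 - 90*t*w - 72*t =-288*t^3 - 36*t^2 - 27*t*w^2 + 9*t + w*(-180*t^2 - 18*t)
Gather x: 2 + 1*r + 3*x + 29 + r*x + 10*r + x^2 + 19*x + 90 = 11*r + x^2 + x*(r + 22) + 121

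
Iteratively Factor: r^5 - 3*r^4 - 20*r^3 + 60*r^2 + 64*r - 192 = (r - 4)*(r^4 + r^3 - 16*r^2 - 4*r + 48) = (r - 4)*(r - 2)*(r^3 + 3*r^2 - 10*r - 24) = (r - 4)*(r - 3)*(r - 2)*(r^2 + 6*r + 8) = (r - 4)*(r - 3)*(r - 2)*(r + 4)*(r + 2)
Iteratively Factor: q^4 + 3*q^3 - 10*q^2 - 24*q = (q + 4)*(q^3 - q^2 - 6*q) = q*(q + 4)*(q^2 - q - 6) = q*(q - 3)*(q + 4)*(q + 2)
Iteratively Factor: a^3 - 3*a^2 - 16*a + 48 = (a - 4)*(a^2 + a - 12) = (a - 4)*(a - 3)*(a + 4)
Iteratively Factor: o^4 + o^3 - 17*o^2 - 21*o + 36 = (o + 3)*(o^3 - 2*o^2 - 11*o + 12) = (o + 3)^2*(o^2 - 5*o + 4) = (o - 4)*(o + 3)^2*(o - 1)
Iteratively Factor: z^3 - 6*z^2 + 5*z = (z)*(z^2 - 6*z + 5) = z*(z - 5)*(z - 1)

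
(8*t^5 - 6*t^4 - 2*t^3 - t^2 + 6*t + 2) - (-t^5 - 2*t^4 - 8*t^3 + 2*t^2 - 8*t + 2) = 9*t^5 - 4*t^4 + 6*t^3 - 3*t^2 + 14*t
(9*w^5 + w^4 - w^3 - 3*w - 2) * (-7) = -63*w^5 - 7*w^4 + 7*w^3 + 21*w + 14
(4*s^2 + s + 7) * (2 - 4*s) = -16*s^3 + 4*s^2 - 26*s + 14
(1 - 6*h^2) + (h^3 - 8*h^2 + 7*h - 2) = h^3 - 14*h^2 + 7*h - 1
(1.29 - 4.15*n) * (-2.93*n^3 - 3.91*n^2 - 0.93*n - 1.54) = 12.1595*n^4 + 12.4468*n^3 - 1.1844*n^2 + 5.1913*n - 1.9866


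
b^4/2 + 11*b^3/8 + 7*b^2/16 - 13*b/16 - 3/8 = (b/2 + 1)*(b - 3/4)*(b + 1/2)*(b + 1)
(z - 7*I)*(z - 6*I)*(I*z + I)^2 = -z^4 - 2*z^3 + 13*I*z^3 + 41*z^2 + 26*I*z^2 + 84*z + 13*I*z + 42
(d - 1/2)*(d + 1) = d^2 + d/2 - 1/2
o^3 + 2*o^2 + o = o*(o + 1)^2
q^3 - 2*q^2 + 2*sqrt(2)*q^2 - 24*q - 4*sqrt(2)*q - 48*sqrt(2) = (q - 6)*(q + 4)*(q + 2*sqrt(2))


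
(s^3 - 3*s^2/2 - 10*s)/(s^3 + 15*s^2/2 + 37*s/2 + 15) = s*(s - 4)/(s^2 + 5*s + 6)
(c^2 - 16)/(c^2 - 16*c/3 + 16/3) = 3*(c + 4)/(3*c - 4)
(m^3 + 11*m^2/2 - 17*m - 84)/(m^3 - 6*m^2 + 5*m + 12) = (m^2 + 19*m/2 + 21)/(m^2 - 2*m - 3)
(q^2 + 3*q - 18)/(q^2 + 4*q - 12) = (q - 3)/(q - 2)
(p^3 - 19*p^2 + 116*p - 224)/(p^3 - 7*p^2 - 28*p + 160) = (p - 7)/(p + 5)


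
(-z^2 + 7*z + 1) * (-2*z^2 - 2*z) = 2*z^4 - 12*z^3 - 16*z^2 - 2*z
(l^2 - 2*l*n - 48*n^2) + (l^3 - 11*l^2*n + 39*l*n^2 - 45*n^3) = l^3 - 11*l^2*n + l^2 + 39*l*n^2 - 2*l*n - 45*n^3 - 48*n^2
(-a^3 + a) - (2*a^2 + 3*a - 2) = -a^3 - 2*a^2 - 2*a + 2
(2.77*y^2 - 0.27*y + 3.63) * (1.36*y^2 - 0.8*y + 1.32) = 3.7672*y^4 - 2.5832*y^3 + 8.8092*y^2 - 3.2604*y + 4.7916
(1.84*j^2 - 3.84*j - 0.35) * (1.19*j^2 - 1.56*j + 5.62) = 2.1896*j^4 - 7.44*j^3 + 15.9147*j^2 - 21.0348*j - 1.967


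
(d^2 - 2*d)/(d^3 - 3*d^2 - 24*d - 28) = d*(2 - d)/(-d^3 + 3*d^2 + 24*d + 28)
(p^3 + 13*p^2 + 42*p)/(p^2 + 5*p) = (p^2 + 13*p + 42)/(p + 5)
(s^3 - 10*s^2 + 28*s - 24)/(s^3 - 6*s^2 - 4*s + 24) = (s - 2)/(s + 2)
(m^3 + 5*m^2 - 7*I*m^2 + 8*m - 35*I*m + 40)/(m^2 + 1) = (m^2 + m*(5 - 8*I) - 40*I)/(m - I)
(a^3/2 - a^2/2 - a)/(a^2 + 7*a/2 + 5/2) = a*(a - 2)/(2*a + 5)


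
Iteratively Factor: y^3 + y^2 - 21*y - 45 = (y + 3)*(y^2 - 2*y - 15) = (y - 5)*(y + 3)*(y + 3)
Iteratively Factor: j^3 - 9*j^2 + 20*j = (j - 5)*(j^2 - 4*j) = j*(j - 5)*(j - 4)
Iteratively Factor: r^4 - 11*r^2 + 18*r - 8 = (r - 1)*(r^3 + r^2 - 10*r + 8) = (r - 1)*(r + 4)*(r^2 - 3*r + 2) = (r - 2)*(r - 1)*(r + 4)*(r - 1)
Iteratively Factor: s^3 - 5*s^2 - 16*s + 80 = (s - 4)*(s^2 - s - 20) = (s - 4)*(s + 4)*(s - 5)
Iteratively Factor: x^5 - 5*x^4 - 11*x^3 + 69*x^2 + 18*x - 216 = (x - 3)*(x^4 - 2*x^3 - 17*x^2 + 18*x + 72) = (x - 3)*(x + 2)*(x^3 - 4*x^2 - 9*x + 36) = (x - 4)*(x - 3)*(x + 2)*(x^2 - 9) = (x - 4)*(x - 3)*(x + 2)*(x + 3)*(x - 3)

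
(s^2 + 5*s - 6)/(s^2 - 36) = (s - 1)/(s - 6)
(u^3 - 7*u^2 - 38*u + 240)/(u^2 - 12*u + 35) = (u^2 - 2*u - 48)/(u - 7)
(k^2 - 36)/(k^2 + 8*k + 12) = (k - 6)/(k + 2)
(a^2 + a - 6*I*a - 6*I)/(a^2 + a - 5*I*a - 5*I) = (a - 6*I)/(a - 5*I)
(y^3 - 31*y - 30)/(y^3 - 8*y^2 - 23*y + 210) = (y + 1)/(y - 7)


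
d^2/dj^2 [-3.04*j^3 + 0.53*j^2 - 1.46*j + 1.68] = 1.06 - 18.24*j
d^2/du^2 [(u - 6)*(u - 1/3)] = 2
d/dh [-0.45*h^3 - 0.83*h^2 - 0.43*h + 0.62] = -1.35*h^2 - 1.66*h - 0.43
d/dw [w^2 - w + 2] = 2*w - 1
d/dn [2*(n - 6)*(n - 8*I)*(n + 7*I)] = 6*n^2 + 4*n*(-6 - I) + 112 + 12*I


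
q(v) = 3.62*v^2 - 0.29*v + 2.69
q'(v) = 7.24*v - 0.29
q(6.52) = 154.69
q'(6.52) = 46.91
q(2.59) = 26.22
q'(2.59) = 18.46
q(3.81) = 54.13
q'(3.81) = 27.29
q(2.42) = 23.19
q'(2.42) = 17.23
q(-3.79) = 55.79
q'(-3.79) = -27.73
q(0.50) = 3.45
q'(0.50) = 3.33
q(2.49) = 24.41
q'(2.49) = 17.74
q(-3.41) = 45.77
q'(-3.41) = -24.98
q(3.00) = 34.40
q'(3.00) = 21.43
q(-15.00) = 821.54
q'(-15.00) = -108.89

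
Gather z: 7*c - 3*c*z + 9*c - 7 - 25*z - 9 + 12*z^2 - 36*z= 16*c + 12*z^2 + z*(-3*c - 61) - 16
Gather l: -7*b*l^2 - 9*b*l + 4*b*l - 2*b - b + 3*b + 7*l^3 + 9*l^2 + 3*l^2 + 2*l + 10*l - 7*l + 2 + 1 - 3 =7*l^3 + l^2*(12 - 7*b) + l*(5 - 5*b)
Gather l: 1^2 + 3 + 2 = 6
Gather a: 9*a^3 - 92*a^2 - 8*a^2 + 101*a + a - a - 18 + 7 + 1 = 9*a^3 - 100*a^2 + 101*a - 10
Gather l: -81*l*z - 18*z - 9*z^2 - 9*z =-81*l*z - 9*z^2 - 27*z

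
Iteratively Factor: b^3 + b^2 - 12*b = (b - 3)*(b^2 + 4*b) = b*(b - 3)*(b + 4)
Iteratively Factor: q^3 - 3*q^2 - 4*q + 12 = (q - 2)*(q^2 - q - 6) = (q - 3)*(q - 2)*(q + 2)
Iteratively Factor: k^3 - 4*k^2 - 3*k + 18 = (k - 3)*(k^2 - k - 6) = (k - 3)^2*(k + 2)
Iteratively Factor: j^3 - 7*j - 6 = (j - 3)*(j^2 + 3*j + 2) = (j - 3)*(j + 1)*(j + 2)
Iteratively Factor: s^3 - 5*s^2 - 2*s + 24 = (s + 2)*(s^2 - 7*s + 12) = (s - 4)*(s + 2)*(s - 3)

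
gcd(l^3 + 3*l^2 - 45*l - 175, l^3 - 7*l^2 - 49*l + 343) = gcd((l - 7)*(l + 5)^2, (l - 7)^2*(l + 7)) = l - 7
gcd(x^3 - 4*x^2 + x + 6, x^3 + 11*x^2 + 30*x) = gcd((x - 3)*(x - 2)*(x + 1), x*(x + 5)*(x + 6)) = 1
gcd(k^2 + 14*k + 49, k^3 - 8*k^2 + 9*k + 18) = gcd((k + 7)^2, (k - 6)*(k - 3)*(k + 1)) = 1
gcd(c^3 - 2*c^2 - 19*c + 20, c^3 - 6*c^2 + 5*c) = c^2 - 6*c + 5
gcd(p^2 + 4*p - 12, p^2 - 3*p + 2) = p - 2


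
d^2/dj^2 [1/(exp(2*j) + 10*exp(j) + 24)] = 2*(4*(exp(j) + 5)^2*exp(j) - (2*exp(j) + 5)*(exp(2*j) + 10*exp(j) + 24))*exp(j)/(exp(2*j) + 10*exp(j) + 24)^3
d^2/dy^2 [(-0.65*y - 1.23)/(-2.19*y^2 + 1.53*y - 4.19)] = ((0.65*y + 1.23)*(4.38*y - 1.53)*(8.76*y - 3.06) - (8.541*y + 3.3984)*(2.19*y^2 - 1.53*y + 4.19))/(2.19*y^2 - 1.53*y + 4.19)^3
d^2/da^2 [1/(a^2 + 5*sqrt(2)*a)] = 2*(-a*(a + 5*sqrt(2)) + (2*a + 5*sqrt(2))^2)/(a^3*(a + 5*sqrt(2))^3)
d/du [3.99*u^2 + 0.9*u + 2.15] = 7.98*u + 0.9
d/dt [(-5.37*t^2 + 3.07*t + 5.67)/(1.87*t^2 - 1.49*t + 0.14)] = (2.2604*t^2 - 22.7094*t + 8.8781)/(3.4969*t^4 - 5.5726*t^3 + 2.7437*t^2 - 0.4172*t + 0.0196)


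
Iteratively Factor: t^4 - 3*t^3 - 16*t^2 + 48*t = (t - 4)*(t^3 + t^2 - 12*t) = (t - 4)*(t - 3)*(t^2 + 4*t) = (t - 4)*(t - 3)*(t + 4)*(t)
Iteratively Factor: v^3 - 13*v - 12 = (v + 1)*(v^2 - v - 12) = (v + 1)*(v + 3)*(v - 4)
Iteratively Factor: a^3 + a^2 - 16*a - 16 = (a + 1)*(a^2 - 16) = (a - 4)*(a + 1)*(a + 4)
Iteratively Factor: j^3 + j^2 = (j + 1)*(j^2) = j*(j + 1)*(j)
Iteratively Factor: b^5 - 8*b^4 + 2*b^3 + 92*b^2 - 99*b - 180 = (b - 3)*(b^4 - 5*b^3 - 13*b^2 + 53*b + 60) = (b - 5)*(b - 3)*(b^3 - 13*b - 12) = (b - 5)*(b - 4)*(b - 3)*(b^2 + 4*b + 3) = (b - 5)*(b - 4)*(b - 3)*(b + 3)*(b + 1)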